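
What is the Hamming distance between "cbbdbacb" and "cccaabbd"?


Comparing "cbbdbacb" and "cccaabbd" position by position:
  Position 0: 'c' vs 'c' => same
  Position 1: 'b' vs 'c' => differ
  Position 2: 'b' vs 'c' => differ
  Position 3: 'd' vs 'a' => differ
  Position 4: 'b' vs 'a' => differ
  Position 5: 'a' vs 'b' => differ
  Position 6: 'c' vs 'b' => differ
  Position 7: 'b' vs 'd' => differ
Total differences (Hamming distance): 7

7


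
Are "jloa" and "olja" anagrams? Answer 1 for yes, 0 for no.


Strings: "jloa", "olja"
Sorted first:  ajlo
Sorted second: ajlo
Sorted forms match => anagrams

1


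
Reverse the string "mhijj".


Input: mhijj
Reading characters right to left:
  Position 4: 'j'
  Position 3: 'j'
  Position 2: 'i'
  Position 1: 'h'
  Position 0: 'm'
Reversed: jjihm

jjihm


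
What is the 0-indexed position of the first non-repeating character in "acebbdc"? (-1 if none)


Input: acebbdc
Character frequencies:
  'a': 1
  'b': 2
  'c': 2
  'd': 1
  'e': 1
Scanning left to right for freq == 1:
  Position 0 ('a'): unique! => answer = 0

0


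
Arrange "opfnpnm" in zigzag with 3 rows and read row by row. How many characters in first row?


Zigzag "opfnpnm" into 3 rows:
Placing characters:
  'o' => row 0
  'p' => row 1
  'f' => row 2
  'n' => row 1
  'p' => row 0
  'n' => row 1
  'm' => row 2
Rows:
  Row 0: "op"
  Row 1: "pnn"
  Row 2: "fm"
First row length: 2

2


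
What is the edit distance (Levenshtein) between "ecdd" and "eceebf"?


Computing edit distance: "ecdd" -> "eceebf"
DP table:
           e    c    e    e    b    f
      0    1    2    3    4    5    6
  e   1    0    1    2    3    4    5
  c   2    1    0    1    2    3    4
  d   3    2    1    1    2    3    4
  d   4    3    2    2    2    3    4
Edit distance = dp[4][6] = 4

4


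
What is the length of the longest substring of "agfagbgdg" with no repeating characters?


Input: "agfagbgdg"
Sliding window (track last position of each char):
  Position 0 ('a'): window [0,0] length 1 -- new best
  Position 1 ('g'): window [0,1] length 2 -- new best
  Position 2 ('f'): window [0,2] length 3 -- new best
  Position 3 ('a'): repeat (last at 0), move window start to 1
  Position 3 ('a'): window [1,3] length 3
  Position 4 ('g'): repeat (last at 1), move window start to 2
  Position 4 ('g'): window [2,4] length 3
  Position 5 ('b'): window [2,5] length 4 -- new best
  Position 6 ('g'): repeat (last at 4), move window start to 5
  Position 6 ('g'): window [5,6] length 2
  Position 7 ('d'): window [5,7] length 3
  Position 8 ('g'): repeat (last at 6), move window start to 7
  Position 8 ('g'): window [7,8] length 2
Longest substring with no repeats: "fagb" with length 4

4


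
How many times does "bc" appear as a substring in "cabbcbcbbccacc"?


Searching for "bc" in "cabbcbcbbccacc"
Scanning each position:
  Position 0: "ca" => no
  Position 1: "ab" => no
  Position 2: "bb" => no
  Position 3: "bc" => MATCH
  Position 4: "cb" => no
  Position 5: "bc" => MATCH
  Position 6: "cb" => no
  Position 7: "bb" => no
  Position 8: "bc" => MATCH
  Position 9: "cc" => no
  Position 10: "ca" => no
  Position 11: "ac" => no
  Position 12: "cc" => no
Total occurrences: 3

3


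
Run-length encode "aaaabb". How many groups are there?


Input: aaaabb
Scanning for consecutive runs:
  Group 1: 'a' x 4 (positions 0-3)
  Group 2: 'b' x 2 (positions 4-5)
Total groups: 2

2


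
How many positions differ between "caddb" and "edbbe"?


Comparing "caddb" and "edbbe" position by position:
  Position 0: 'c' vs 'e' => DIFFER
  Position 1: 'a' vs 'd' => DIFFER
  Position 2: 'd' vs 'b' => DIFFER
  Position 3: 'd' vs 'b' => DIFFER
  Position 4: 'b' vs 'e' => DIFFER
Positions that differ: 5

5


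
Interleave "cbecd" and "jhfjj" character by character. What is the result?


Interleaving "cbecd" and "jhfjj":
  Position 0: 'c' from first, 'j' from second => "cj"
  Position 1: 'b' from first, 'h' from second => "bh"
  Position 2: 'e' from first, 'f' from second => "ef"
  Position 3: 'c' from first, 'j' from second => "cj"
  Position 4: 'd' from first, 'j' from second => "dj"
Result: cjbhefcjdj

cjbhefcjdj


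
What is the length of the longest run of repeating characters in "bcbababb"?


Input: "bcbababb"
Scanning for longest run:
  Position 1 ('c'): new char, reset run to 1
  Position 2 ('b'): new char, reset run to 1
  Position 3 ('a'): new char, reset run to 1
  Position 4 ('b'): new char, reset run to 1
  Position 5 ('a'): new char, reset run to 1
  Position 6 ('b'): new char, reset run to 1
  Position 7 ('b'): continues run of 'b', length=2
Longest run: 'b' with length 2

2


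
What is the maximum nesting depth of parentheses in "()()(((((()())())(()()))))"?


Input: "()()(((((()())())(()()))))"
Tracking depth:
  Position 0 '(': depth becomes 1
  Position 1 ')': depth becomes 0
  Position 2 '(': depth becomes 1
  Position 3 ')': depth becomes 0
  Position 4 '(': depth becomes 1
  Position 5 '(': depth becomes 2
  Position 6 '(': depth becomes 3
  Position 7 '(': depth becomes 4
  Position 8 '(': depth becomes 5
  Position 9 '(': depth becomes 6
  Position 10 ')': depth becomes 5
  Position 11 '(': depth becomes 6
  Position 12 ')': depth becomes 5
  Position 13 ')': depth becomes 4
  Position 14 '(': depth becomes 5
  Position 15 ')': depth becomes 4
  Position 16 ')': depth becomes 3
  Position 17 '(': depth becomes 4
  Position 18 '(': depth becomes 5
  Position 19 ')': depth becomes 4
  Position 20 '(': depth becomes 5
  Position 21 ')': depth becomes 4
  Position 22 ')': depth becomes 3
  Position 23 ')': depth becomes 2
  Position 24 ')': depth becomes 1
  Position 25 ')': depth becomes 0
Maximum depth reached: 6

6


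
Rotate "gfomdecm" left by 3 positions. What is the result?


Input: "gfomdecm", rotate left by 3
First 3 characters: "gfo"
Remaining characters: "mdecm"
Concatenate remaining + first: "mdecm" + "gfo" = "mdecmgfo"

mdecmgfo


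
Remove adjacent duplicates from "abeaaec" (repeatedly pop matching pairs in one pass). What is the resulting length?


Input: abeaaec
Stack-based adjacent duplicate removal:
  Read 'a': push. Stack: a
  Read 'b': push. Stack: ab
  Read 'e': push. Stack: abe
  Read 'a': push. Stack: abea
  Read 'a': matches stack top 'a' => pop. Stack: abe
  Read 'e': matches stack top 'e' => pop. Stack: ab
  Read 'c': push. Stack: abc
Final stack: "abc" (length 3)

3


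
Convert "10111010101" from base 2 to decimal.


Input: "10111010101" in base 2
Positional expansion:
  Digit '1' (value 1) x 2^10 = 1024
  Digit '0' (value 0) x 2^9 = 0
  Digit '1' (value 1) x 2^8 = 256
  Digit '1' (value 1) x 2^7 = 128
  Digit '1' (value 1) x 2^6 = 64
  Digit '0' (value 0) x 2^5 = 0
  Digit '1' (value 1) x 2^4 = 16
  Digit '0' (value 0) x 2^3 = 0
  Digit '1' (value 1) x 2^2 = 4
  Digit '0' (value 0) x 2^1 = 0
  Digit '1' (value 1) x 2^0 = 1
Sum = 1493

1493


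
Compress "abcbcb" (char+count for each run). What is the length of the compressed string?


Input: abcbcb
Runs:
  'a' x 1 => "a1"
  'b' x 1 => "b1"
  'c' x 1 => "c1"
  'b' x 1 => "b1"
  'c' x 1 => "c1"
  'b' x 1 => "b1"
Compressed: "a1b1c1b1c1b1"
Compressed length: 12

12


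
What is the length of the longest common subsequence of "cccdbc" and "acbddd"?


LCS of "cccdbc" and "acbddd"
DP table:
           a    c    b    d    d    d
      0    0    0    0    0    0    0
  c   0    0    1    1    1    1    1
  c   0    0    1    1    1    1    1
  c   0    0    1    1    1    1    1
  d   0    0    1    1    2    2    2
  b   0    0    1    2    2    2    2
  c   0    0    1    2    2    2    2
LCS length = dp[6][6] = 2

2


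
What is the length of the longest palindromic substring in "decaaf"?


Input: "decaaf"
Checking substrings for palindromes:
  [3:5] "aa" (len 2) => palindrome
Longest palindromic substring: "aa" with length 2

2


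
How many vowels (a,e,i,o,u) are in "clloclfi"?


Input: clloclfi
Checking each character:
  'c' at position 0: consonant
  'l' at position 1: consonant
  'l' at position 2: consonant
  'o' at position 3: vowel (running total: 1)
  'c' at position 4: consonant
  'l' at position 5: consonant
  'f' at position 6: consonant
  'i' at position 7: vowel (running total: 2)
Total vowels: 2

2


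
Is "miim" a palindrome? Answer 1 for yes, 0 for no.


Input: miim
Reversed: miim
  Compare pos 0 ('m') with pos 3 ('m'): match
  Compare pos 1 ('i') with pos 2 ('i'): match
Result: palindrome

1


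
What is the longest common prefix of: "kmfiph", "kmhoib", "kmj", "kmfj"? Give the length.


Words: kmfiph, kmhoib, kmj, kmfj
  Position 0: all 'k' => match
  Position 1: all 'm' => match
  Position 2: ('f', 'h', 'j', 'f') => mismatch, stop
LCP = "km" (length 2)

2


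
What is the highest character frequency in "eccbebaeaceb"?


Input: eccbebaeaceb
Character counts:
  'a': 2
  'b': 3
  'c': 3
  'e': 4
Maximum frequency: 4

4


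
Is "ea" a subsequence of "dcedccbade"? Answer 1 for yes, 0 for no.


Check if "ea" is a subsequence of "dcedccbade"
Greedy scan:
  Position 0 ('d'): no match needed
  Position 1 ('c'): no match needed
  Position 2 ('e'): matches sub[0] = 'e'
  Position 3 ('d'): no match needed
  Position 4 ('c'): no match needed
  Position 5 ('c'): no match needed
  Position 6 ('b'): no match needed
  Position 7 ('a'): matches sub[1] = 'a'
  Position 8 ('d'): no match needed
  Position 9 ('e'): no match needed
All 2 characters matched => is a subsequence

1


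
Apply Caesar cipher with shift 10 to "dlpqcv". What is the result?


Caesar cipher: shift "dlpqcv" by 10
  'd' (pos 3) + 10 = pos 13 = 'n'
  'l' (pos 11) + 10 = pos 21 = 'v'
  'p' (pos 15) + 10 = pos 25 = 'z'
  'q' (pos 16) + 10 = pos 0 = 'a'
  'c' (pos 2) + 10 = pos 12 = 'm'
  'v' (pos 21) + 10 = pos 5 = 'f'
Result: nvzamf

nvzamf


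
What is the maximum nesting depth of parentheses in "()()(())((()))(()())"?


Input: "()()(())((()))(()())"
Tracking depth:
  Position 0 '(': depth becomes 1
  Position 1 ')': depth becomes 0
  Position 2 '(': depth becomes 1
  Position 3 ')': depth becomes 0
  Position 4 '(': depth becomes 1
  Position 5 '(': depth becomes 2
  Position 6 ')': depth becomes 1
  Position 7 ')': depth becomes 0
  Position 8 '(': depth becomes 1
  Position 9 '(': depth becomes 2
  Position 10 '(': depth becomes 3
  Position 11 ')': depth becomes 2
  Position 12 ')': depth becomes 1
  Position 13 ')': depth becomes 0
  Position 14 '(': depth becomes 1
  Position 15 '(': depth becomes 2
  Position 16 ')': depth becomes 1
  Position 17 '(': depth becomes 2
  Position 18 ')': depth becomes 1
  Position 19 ')': depth becomes 0
Maximum depth reached: 3

3


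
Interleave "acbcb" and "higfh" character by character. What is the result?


Interleaving "acbcb" and "higfh":
  Position 0: 'a' from first, 'h' from second => "ah"
  Position 1: 'c' from first, 'i' from second => "ci"
  Position 2: 'b' from first, 'g' from second => "bg"
  Position 3: 'c' from first, 'f' from second => "cf"
  Position 4: 'b' from first, 'h' from second => "bh"
Result: ahcibgcfbh

ahcibgcfbh


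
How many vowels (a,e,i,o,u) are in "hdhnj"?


Input: hdhnj
Checking each character:
  'h' at position 0: consonant
  'd' at position 1: consonant
  'h' at position 2: consonant
  'n' at position 3: consonant
  'j' at position 4: consonant
Total vowels: 0

0


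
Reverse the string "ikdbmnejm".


Input: ikdbmnejm
Reading characters right to left:
  Position 8: 'm'
  Position 7: 'j'
  Position 6: 'e'
  Position 5: 'n'
  Position 4: 'm'
  Position 3: 'b'
  Position 2: 'd'
  Position 1: 'k'
  Position 0: 'i'
Reversed: mjenmbdki

mjenmbdki


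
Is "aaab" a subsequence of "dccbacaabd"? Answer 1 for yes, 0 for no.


Check if "aaab" is a subsequence of "dccbacaabd"
Greedy scan:
  Position 0 ('d'): no match needed
  Position 1 ('c'): no match needed
  Position 2 ('c'): no match needed
  Position 3 ('b'): no match needed
  Position 4 ('a'): matches sub[0] = 'a'
  Position 5 ('c'): no match needed
  Position 6 ('a'): matches sub[1] = 'a'
  Position 7 ('a'): matches sub[2] = 'a'
  Position 8 ('b'): matches sub[3] = 'b'
  Position 9 ('d'): no match needed
All 4 characters matched => is a subsequence

1


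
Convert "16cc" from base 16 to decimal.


Input: "16cc" in base 16
Positional expansion:
  Digit '1' (value 1) x 16^3 = 4096
  Digit '6' (value 6) x 16^2 = 1536
  Digit 'c' (value 12) x 16^1 = 192
  Digit 'c' (value 12) x 16^0 = 12
Sum = 5836

5836


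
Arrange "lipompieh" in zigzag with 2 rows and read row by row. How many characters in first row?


Zigzag "lipompieh" into 2 rows:
Placing characters:
  'l' => row 0
  'i' => row 1
  'p' => row 0
  'o' => row 1
  'm' => row 0
  'p' => row 1
  'i' => row 0
  'e' => row 1
  'h' => row 0
Rows:
  Row 0: "lpmih"
  Row 1: "iope"
First row length: 5

5


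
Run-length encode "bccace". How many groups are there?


Input: bccace
Scanning for consecutive runs:
  Group 1: 'b' x 1 (positions 0-0)
  Group 2: 'c' x 2 (positions 1-2)
  Group 3: 'a' x 1 (positions 3-3)
  Group 4: 'c' x 1 (positions 4-4)
  Group 5: 'e' x 1 (positions 5-5)
Total groups: 5

5


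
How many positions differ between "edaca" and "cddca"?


Comparing "edaca" and "cddca" position by position:
  Position 0: 'e' vs 'c' => DIFFER
  Position 1: 'd' vs 'd' => same
  Position 2: 'a' vs 'd' => DIFFER
  Position 3: 'c' vs 'c' => same
  Position 4: 'a' vs 'a' => same
Positions that differ: 2

2


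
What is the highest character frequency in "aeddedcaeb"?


Input: aeddedcaeb
Character counts:
  'a': 2
  'b': 1
  'c': 1
  'd': 3
  'e': 3
Maximum frequency: 3

3


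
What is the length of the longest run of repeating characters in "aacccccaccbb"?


Input: "aacccccaccbb"
Scanning for longest run:
  Position 1 ('a'): continues run of 'a', length=2
  Position 2 ('c'): new char, reset run to 1
  Position 3 ('c'): continues run of 'c', length=2
  Position 4 ('c'): continues run of 'c', length=3
  Position 5 ('c'): continues run of 'c', length=4
  Position 6 ('c'): continues run of 'c', length=5
  Position 7 ('a'): new char, reset run to 1
  Position 8 ('c'): new char, reset run to 1
  Position 9 ('c'): continues run of 'c', length=2
  Position 10 ('b'): new char, reset run to 1
  Position 11 ('b'): continues run of 'b', length=2
Longest run: 'c' with length 5

5


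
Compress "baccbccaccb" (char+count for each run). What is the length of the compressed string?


Input: baccbccaccb
Runs:
  'b' x 1 => "b1"
  'a' x 1 => "a1"
  'c' x 2 => "c2"
  'b' x 1 => "b1"
  'c' x 2 => "c2"
  'a' x 1 => "a1"
  'c' x 2 => "c2"
  'b' x 1 => "b1"
Compressed: "b1a1c2b1c2a1c2b1"
Compressed length: 16

16


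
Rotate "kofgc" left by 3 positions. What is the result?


Input: "kofgc", rotate left by 3
First 3 characters: "kof"
Remaining characters: "gc"
Concatenate remaining + first: "gc" + "kof" = "gckof"

gckof


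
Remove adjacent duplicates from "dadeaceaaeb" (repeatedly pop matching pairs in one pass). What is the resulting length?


Input: dadeaceaaeb
Stack-based adjacent duplicate removal:
  Read 'd': push. Stack: d
  Read 'a': push. Stack: da
  Read 'd': push. Stack: dad
  Read 'e': push. Stack: dade
  Read 'a': push. Stack: dadea
  Read 'c': push. Stack: dadeac
  Read 'e': push. Stack: dadeace
  Read 'a': push. Stack: dadeacea
  Read 'a': matches stack top 'a' => pop. Stack: dadeace
  Read 'e': matches stack top 'e' => pop. Stack: dadeac
  Read 'b': push. Stack: dadeacb
Final stack: "dadeacb" (length 7)

7


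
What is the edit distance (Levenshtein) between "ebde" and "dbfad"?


Computing edit distance: "ebde" -> "dbfad"
DP table:
           d    b    f    a    d
      0    1    2    3    4    5
  e   1    1    2    3    4    5
  b   2    2    1    2    3    4
  d   3    2    2    2    3    3
  e   4    3    3    3    3    4
Edit distance = dp[4][5] = 4

4


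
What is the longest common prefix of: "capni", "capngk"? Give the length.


Words: capni, capngk
  Position 0: all 'c' => match
  Position 1: all 'a' => match
  Position 2: all 'p' => match
  Position 3: all 'n' => match
  Position 4: ('i', 'g') => mismatch, stop
LCP = "capn" (length 4)

4


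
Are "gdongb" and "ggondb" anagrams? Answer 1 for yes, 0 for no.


Strings: "gdongb", "ggondb"
Sorted first:  bdggno
Sorted second: bdggno
Sorted forms match => anagrams

1


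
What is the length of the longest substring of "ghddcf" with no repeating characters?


Input: "ghddcf"
Sliding window (track last position of each char):
  Position 0 ('g'): window [0,0] length 1 -- new best
  Position 1 ('h'): window [0,1] length 2 -- new best
  Position 2 ('d'): window [0,2] length 3 -- new best
  Position 3 ('d'): repeat (last at 2), move window start to 3
  Position 3 ('d'): window [3,3] length 1
  Position 4 ('c'): window [3,4] length 2
  Position 5 ('f'): window [3,5] length 3
Longest substring with no repeats: "ghd" with length 3

3


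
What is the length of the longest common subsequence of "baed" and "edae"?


LCS of "baed" and "edae"
DP table:
           e    d    a    e
      0    0    0    0    0
  b   0    0    0    0    0
  a   0    0    0    1    1
  e   0    1    1    1    2
  d   0    1    2    2    2
LCS length = dp[4][4] = 2

2


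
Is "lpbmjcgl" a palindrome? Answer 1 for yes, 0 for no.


Input: lpbmjcgl
Reversed: lgcjmbpl
  Compare pos 0 ('l') with pos 7 ('l'): match
  Compare pos 1 ('p') with pos 6 ('g'): MISMATCH
  Compare pos 2 ('b') with pos 5 ('c'): MISMATCH
  Compare pos 3 ('m') with pos 4 ('j'): MISMATCH
Result: not a palindrome

0


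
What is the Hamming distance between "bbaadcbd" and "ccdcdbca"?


Comparing "bbaadcbd" and "ccdcdbca" position by position:
  Position 0: 'b' vs 'c' => differ
  Position 1: 'b' vs 'c' => differ
  Position 2: 'a' vs 'd' => differ
  Position 3: 'a' vs 'c' => differ
  Position 4: 'd' vs 'd' => same
  Position 5: 'c' vs 'b' => differ
  Position 6: 'b' vs 'c' => differ
  Position 7: 'd' vs 'a' => differ
Total differences (Hamming distance): 7

7


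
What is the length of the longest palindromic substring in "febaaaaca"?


Input: "febaaaaca"
Checking substrings for palindromes:
  [3:7] "aaaa" (len 4) => palindrome
  [3:6] "aaa" (len 3) => palindrome
  [4:7] "aaa" (len 3) => palindrome
  [6:9] "aca" (len 3) => palindrome
  [3:5] "aa" (len 2) => palindrome
  [4:6] "aa" (len 2) => palindrome
Longest palindromic substring: "aaaa" with length 4

4


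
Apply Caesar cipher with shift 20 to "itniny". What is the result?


Caesar cipher: shift "itniny" by 20
  'i' (pos 8) + 20 = pos 2 = 'c'
  't' (pos 19) + 20 = pos 13 = 'n'
  'n' (pos 13) + 20 = pos 7 = 'h'
  'i' (pos 8) + 20 = pos 2 = 'c'
  'n' (pos 13) + 20 = pos 7 = 'h'
  'y' (pos 24) + 20 = pos 18 = 's'
Result: cnhchs

cnhchs


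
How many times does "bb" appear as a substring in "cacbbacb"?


Searching for "bb" in "cacbbacb"
Scanning each position:
  Position 0: "ca" => no
  Position 1: "ac" => no
  Position 2: "cb" => no
  Position 3: "bb" => MATCH
  Position 4: "ba" => no
  Position 5: "ac" => no
  Position 6: "cb" => no
Total occurrences: 1

1


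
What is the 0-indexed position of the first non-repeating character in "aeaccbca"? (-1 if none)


Input: aeaccbca
Character frequencies:
  'a': 3
  'b': 1
  'c': 3
  'e': 1
Scanning left to right for freq == 1:
  Position 0 ('a'): freq=3, skip
  Position 1 ('e'): unique! => answer = 1

1


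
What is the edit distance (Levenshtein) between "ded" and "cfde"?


Computing edit distance: "ded" -> "cfde"
DP table:
           c    f    d    e
      0    1    2    3    4
  d   1    1    2    2    3
  e   2    2    2    3    2
  d   3    3    3    2    3
Edit distance = dp[3][4] = 3

3


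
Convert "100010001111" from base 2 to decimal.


Input: "100010001111" in base 2
Positional expansion:
  Digit '1' (value 1) x 2^11 = 2048
  Digit '0' (value 0) x 2^10 = 0
  Digit '0' (value 0) x 2^9 = 0
  Digit '0' (value 0) x 2^8 = 0
  Digit '1' (value 1) x 2^7 = 128
  Digit '0' (value 0) x 2^6 = 0
  Digit '0' (value 0) x 2^5 = 0
  Digit '0' (value 0) x 2^4 = 0
  Digit '1' (value 1) x 2^3 = 8
  Digit '1' (value 1) x 2^2 = 4
  Digit '1' (value 1) x 2^1 = 2
  Digit '1' (value 1) x 2^0 = 1
Sum = 2191

2191


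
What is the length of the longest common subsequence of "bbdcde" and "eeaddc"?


LCS of "bbdcde" and "eeaddc"
DP table:
           e    e    a    d    d    c
      0    0    0    0    0    0    0
  b   0    0    0    0    0    0    0
  b   0    0    0    0    0    0    0
  d   0    0    0    0    1    1    1
  c   0    0    0    0    1    1    2
  d   0    0    0    0    1    2    2
  e   0    1    1    1    1    2    2
LCS length = dp[6][6] = 2

2


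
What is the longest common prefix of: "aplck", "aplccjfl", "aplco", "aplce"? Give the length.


Words: aplck, aplccjfl, aplco, aplce
  Position 0: all 'a' => match
  Position 1: all 'p' => match
  Position 2: all 'l' => match
  Position 3: all 'c' => match
  Position 4: ('k', 'c', 'o', 'e') => mismatch, stop
LCP = "aplc" (length 4)

4


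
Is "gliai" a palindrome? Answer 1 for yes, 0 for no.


Input: gliai
Reversed: iailg
  Compare pos 0 ('g') with pos 4 ('i'): MISMATCH
  Compare pos 1 ('l') with pos 3 ('a'): MISMATCH
Result: not a palindrome

0


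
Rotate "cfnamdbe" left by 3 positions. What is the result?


Input: "cfnamdbe", rotate left by 3
First 3 characters: "cfn"
Remaining characters: "amdbe"
Concatenate remaining + first: "amdbe" + "cfn" = "amdbecfn"

amdbecfn


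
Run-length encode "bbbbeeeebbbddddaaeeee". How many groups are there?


Input: bbbbeeeebbbddddaaeeee
Scanning for consecutive runs:
  Group 1: 'b' x 4 (positions 0-3)
  Group 2: 'e' x 4 (positions 4-7)
  Group 3: 'b' x 3 (positions 8-10)
  Group 4: 'd' x 4 (positions 11-14)
  Group 5: 'a' x 2 (positions 15-16)
  Group 6: 'e' x 4 (positions 17-20)
Total groups: 6

6


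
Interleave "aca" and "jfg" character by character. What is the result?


Interleaving "aca" and "jfg":
  Position 0: 'a' from first, 'j' from second => "aj"
  Position 1: 'c' from first, 'f' from second => "cf"
  Position 2: 'a' from first, 'g' from second => "ag"
Result: ajcfag

ajcfag


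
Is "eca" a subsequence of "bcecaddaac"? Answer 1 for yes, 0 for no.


Check if "eca" is a subsequence of "bcecaddaac"
Greedy scan:
  Position 0 ('b'): no match needed
  Position 1 ('c'): no match needed
  Position 2 ('e'): matches sub[0] = 'e'
  Position 3 ('c'): matches sub[1] = 'c'
  Position 4 ('a'): matches sub[2] = 'a'
  Position 5 ('d'): no match needed
  Position 6 ('d'): no match needed
  Position 7 ('a'): no match needed
  Position 8 ('a'): no match needed
  Position 9 ('c'): no match needed
All 3 characters matched => is a subsequence

1


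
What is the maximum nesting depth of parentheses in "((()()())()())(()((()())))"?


Input: "((()()())()())(()((()())))"
Tracking depth:
  Position 0 '(': depth becomes 1
  Position 1 '(': depth becomes 2
  Position 2 '(': depth becomes 3
  Position 3 ')': depth becomes 2
  Position 4 '(': depth becomes 3
  Position 5 ')': depth becomes 2
  Position 6 '(': depth becomes 3
  Position 7 ')': depth becomes 2
  Position 8 ')': depth becomes 1
  Position 9 '(': depth becomes 2
  Position 10 ')': depth becomes 1
  Position 11 '(': depth becomes 2
  Position 12 ')': depth becomes 1
  Position 13 ')': depth becomes 0
  Position 14 '(': depth becomes 1
  Position 15 '(': depth becomes 2
  Position 16 ')': depth becomes 1
  Position 17 '(': depth becomes 2
  Position 18 '(': depth becomes 3
  Position 19 '(': depth becomes 4
  Position 20 ')': depth becomes 3
  Position 21 '(': depth becomes 4
  Position 22 ')': depth becomes 3
  Position 23 ')': depth becomes 2
  Position 24 ')': depth becomes 1
  Position 25 ')': depth becomes 0
Maximum depth reached: 4

4


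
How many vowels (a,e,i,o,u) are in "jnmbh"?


Input: jnmbh
Checking each character:
  'j' at position 0: consonant
  'n' at position 1: consonant
  'm' at position 2: consonant
  'b' at position 3: consonant
  'h' at position 4: consonant
Total vowels: 0

0


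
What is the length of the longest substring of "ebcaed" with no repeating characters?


Input: "ebcaed"
Sliding window (track last position of each char):
  Position 0 ('e'): window [0,0] length 1 -- new best
  Position 1 ('b'): window [0,1] length 2 -- new best
  Position 2 ('c'): window [0,2] length 3 -- new best
  Position 3 ('a'): window [0,3] length 4 -- new best
  Position 4 ('e'): repeat (last at 0), move window start to 1
  Position 4 ('e'): window [1,4] length 4
  Position 5 ('d'): window [1,5] length 5 -- new best
Longest substring with no repeats: "bcaed" with length 5

5


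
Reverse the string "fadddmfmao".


Input: fadddmfmao
Reading characters right to left:
  Position 9: 'o'
  Position 8: 'a'
  Position 7: 'm'
  Position 6: 'f'
  Position 5: 'm'
  Position 4: 'd'
  Position 3: 'd'
  Position 2: 'd'
  Position 1: 'a'
  Position 0: 'f'
Reversed: oamfmdddaf

oamfmdddaf


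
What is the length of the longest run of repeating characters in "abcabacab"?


Input: "abcabacab"
Scanning for longest run:
  Position 1 ('b'): new char, reset run to 1
  Position 2 ('c'): new char, reset run to 1
  Position 3 ('a'): new char, reset run to 1
  Position 4 ('b'): new char, reset run to 1
  Position 5 ('a'): new char, reset run to 1
  Position 6 ('c'): new char, reset run to 1
  Position 7 ('a'): new char, reset run to 1
  Position 8 ('b'): new char, reset run to 1
Longest run: 'a' with length 1

1


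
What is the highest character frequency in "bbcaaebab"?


Input: bbcaaebab
Character counts:
  'a': 3
  'b': 4
  'c': 1
  'e': 1
Maximum frequency: 4

4


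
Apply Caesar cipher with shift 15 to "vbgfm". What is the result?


Caesar cipher: shift "vbgfm" by 15
  'v' (pos 21) + 15 = pos 10 = 'k'
  'b' (pos 1) + 15 = pos 16 = 'q'
  'g' (pos 6) + 15 = pos 21 = 'v'
  'f' (pos 5) + 15 = pos 20 = 'u'
  'm' (pos 12) + 15 = pos 1 = 'b'
Result: kqvub

kqvub


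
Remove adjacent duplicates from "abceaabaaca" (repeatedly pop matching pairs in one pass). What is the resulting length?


Input: abceaabaaca
Stack-based adjacent duplicate removal:
  Read 'a': push. Stack: a
  Read 'b': push. Stack: ab
  Read 'c': push. Stack: abc
  Read 'e': push. Stack: abce
  Read 'a': push. Stack: abcea
  Read 'a': matches stack top 'a' => pop. Stack: abce
  Read 'b': push. Stack: abceb
  Read 'a': push. Stack: abceba
  Read 'a': matches stack top 'a' => pop. Stack: abceb
  Read 'c': push. Stack: abcebc
  Read 'a': push. Stack: abcebca
Final stack: "abcebca" (length 7)

7


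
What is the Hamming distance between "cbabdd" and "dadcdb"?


Comparing "cbabdd" and "dadcdb" position by position:
  Position 0: 'c' vs 'd' => differ
  Position 1: 'b' vs 'a' => differ
  Position 2: 'a' vs 'd' => differ
  Position 3: 'b' vs 'c' => differ
  Position 4: 'd' vs 'd' => same
  Position 5: 'd' vs 'b' => differ
Total differences (Hamming distance): 5

5


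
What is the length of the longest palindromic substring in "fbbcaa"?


Input: "fbbcaa"
Checking substrings for palindromes:
  [1:3] "bb" (len 2) => palindrome
  [4:6] "aa" (len 2) => palindrome
Longest palindromic substring: "bb" with length 2

2


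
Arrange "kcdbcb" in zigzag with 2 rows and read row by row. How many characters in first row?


Zigzag "kcdbcb" into 2 rows:
Placing characters:
  'k' => row 0
  'c' => row 1
  'd' => row 0
  'b' => row 1
  'c' => row 0
  'b' => row 1
Rows:
  Row 0: "kdc"
  Row 1: "cbb"
First row length: 3

3


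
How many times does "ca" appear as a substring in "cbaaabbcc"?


Searching for "ca" in "cbaaabbcc"
Scanning each position:
  Position 0: "cb" => no
  Position 1: "ba" => no
  Position 2: "aa" => no
  Position 3: "aa" => no
  Position 4: "ab" => no
  Position 5: "bb" => no
  Position 6: "bc" => no
  Position 7: "cc" => no
Total occurrences: 0

0


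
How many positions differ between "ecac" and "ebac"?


Comparing "ecac" and "ebac" position by position:
  Position 0: 'e' vs 'e' => same
  Position 1: 'c' vs 'b' => DIFFER
  Position 2: 'a' vs 'a' => same
  Position 3: 'c' vs 'c' => same
Positions that differ: 1

1


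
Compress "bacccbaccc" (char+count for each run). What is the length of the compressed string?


Input: bacccbaccc
Runs:
  'b' x 1 => "b1"
  'a' x 1 => "a1"
  'c' x 3 => "c3"
  'b' x 1 => "b1"
  'a' x 1 => "a1"
  'c' x 3 => "c3"
Compressed: "b1a1c3b1a1c3"
Compressed length: 12

12


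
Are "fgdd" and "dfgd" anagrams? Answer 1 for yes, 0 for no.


Strings: "fgdd", "dfgd"
Sorted first:  ddfg
Sorted second: ddfg
Sorted forms match => anagrams

1


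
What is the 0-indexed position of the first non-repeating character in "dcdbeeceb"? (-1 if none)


Input: dcdbeeceb
Character frequencies:
  'b': 2
  'c': 2
  'd': 2
  'e': 3
Scanning left to right for freq == 1:
  Position 0 ('d'): freq=2, skip
  Position 1 ('c'): freq=2, skip
  Position 2 ('d'): freq=2, skip
  Position 3 ('b'): freq=2, skip
  Position 4 ('e'): freq=3, skip
  Position 5 ('e'): freq=3, skip
  Position 6 ('c'): freq=2, skip
  Position 7 ('e'): freq=3, skip
  Position 8 ('b'): freq=2, skip
  No unique character found => answer = -1

-1


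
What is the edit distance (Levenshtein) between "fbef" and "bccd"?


Computing edit distance: "fbef" -> "bccd"
DP table:
           b    c    c    d
      0    1    2    3    4
  f   1    1    2    3    4
  b   2    1    2    3    4
  e   3    2    2    3    4
  f   4    3    3    3    4
Edit distance = dp[4][4] = 4

4


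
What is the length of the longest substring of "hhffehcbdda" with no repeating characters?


Input: "hhffehcbdda"
Sliding window (track last position of each char):
  Position 0 ('h'): window [0,0] length 1 -- new best
  Position 1 ('h'): repeat (last at 0), move window start to 1
  Position 1 ('h'): window [1,1] length 1
  Position 2 ('f'): window [1,2] length 2 -- new best
  Position 3 ('f'): repeat (last at 2), move window start to 3
  Position 3 ('f'): window [3,3] length 1
  Position 4 ('e'): window [3,4] length 2
  Position 5 ('h'): window [3,5] length 3 -- new best
  Position 6 ('c'): window [3,6] length 4 -- new best
  Position 7 ('b'): window [3,7] length 5 -- new best
  Position 8 ('d'): window [3,8] length 6 -- new best
  Position 9 ('d'): repeat (last at 8), move window start to 9
  Position 9 ('d'): window [9,9] length 1
  Position 10 ('a'): window [9,10] length 2
Longest substring with no repeats: "fehcbd" with length 6

6


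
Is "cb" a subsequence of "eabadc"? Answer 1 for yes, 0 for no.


Check if "cb" is a subsequence of "eabadc"
Greedy scan:
  Position 0 ('e'): no match needed
  Position 1 ('a'): no match needed
  Position 2 ('b'): no match needed
  Position 3 ('a'): no match needed
  Position 4 ('d'): no match needed
  Position 5 ('c'): matches sub[0] = 'c'
Only matched 1/2 characters => not a subsequence

0


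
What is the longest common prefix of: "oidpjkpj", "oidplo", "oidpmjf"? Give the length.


Words: oidpjkpj, oidplo, oidpmjf
  Position 0: all 'o' => match
  Position 1: all 'i' => match
  Position 2: all 'd' => match
  Position 3: all 'p' => match
  Position 4: ('j', 'l', 'm') => mismatch, stop
LCP = "oidp" (length 4)

4


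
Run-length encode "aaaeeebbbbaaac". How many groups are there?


Input: aaaeeebbbbaaac
Scanning for consecutive runs:
  Group 1: 'a' x 3 (positions 0-2)
  Group 2: 'e' x 3 (positions 3-5)
  Group 3: 'b' x 4 (positions 6-9)
  Group 4: 'a' x 3 (positions 10-12)
  Group 5: 'c' x 1 (positions 13-13)
Total groups: 5

5


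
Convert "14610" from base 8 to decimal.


Input: "14610" in base 8
Positional expansion:
  Digit '1' (value 1) x 8^4 = 4096
  Digit '4' (value 4) x 8^3 = 2048
  Digit '6' (value 6) x 8^2 = 384
  Digit '1' (value 1) x 8^1 = 8
  Digit '0' (value 0) x 8^0 = 0
Sum = 6536

6536


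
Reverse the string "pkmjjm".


Input: pkmjjm
Reading characters right to left:
  Position 5: 'm'
  Position 4: 'j'
  Position 3: 'j'
  Position 2: 'm'
  Position 1: 'k'
  Position 0: 'p'
Reversed: mjjmkp

mjjmkp


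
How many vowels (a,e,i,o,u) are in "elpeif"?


Input: elpeif
Checking each character:
  'e' at position 0: vowel (running total: 1)
  'l' at position 1: consonant
  'p' at position 2: consonant
  'e' at position 3: vowel (running total: 2)
  'i' at position 4: vowel (running total: 3)
  'f' at position 5: consonant
Total vowels: 3

3


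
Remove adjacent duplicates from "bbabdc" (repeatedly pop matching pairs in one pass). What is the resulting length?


Input: bbabdc
Stack-based adjacent duplicate removal:
  Read 'b': push. Stack: b
  Read 'b': matches stack top 'b' => pop. Stack: (empty)
  Read 'a': push. Stack: a
  Read 'b': push. Stack: ab
  Read 'd': push. Stack: abd
  Read 'c': push. Stack: abdc
Final stack: "abdc" (length 4)

4


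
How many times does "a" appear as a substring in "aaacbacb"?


Searching for "a" in "aaacbacb"
Scanning each position:
  Position 0: "a" => MATCH
  Position 1: "a" => MATCH
  Position 2: "a" => MATCH
  Position 3: "c" => no
  Position 4: "b" => no
  Position 5: "a" => MATCH
  Position 6: "c" => no
  Position 7: "b" => no
Total occurrences: 4

4


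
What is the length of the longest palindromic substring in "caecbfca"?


Input: "caecbfca"
Checking substrings for palindromes:
  No multi-char palindromic substrings found
Longest palindromic substring: "c" with length 1

1


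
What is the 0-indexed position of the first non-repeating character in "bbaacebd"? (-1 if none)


Input: bbaacebd
Character frequencies:
  'a': 2
  'b': 3
  'c': 1
  'd': 1
  'e': 1
Scanning left to right for freq == 1:
  Position 0 ('b'): freq=3, skip
  Position 1 ('b'): freq=3, skip
  Position 2 ('a'): freq=2, skip
  Position 3 ('a'): freq=2, skip
  Position 4 ('c'): unique! => answer = 4

4


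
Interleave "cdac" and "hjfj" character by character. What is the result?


Interleaving "cdac" and "hjfj":
  Position 0: 'c' from first, 'h' from second => "ch"
  Position 1: 'd' from first, 'j' from second => "dj"
  Position 2: 'a' from first, 'f' from second => "af"
  Position 3: 'c' from first, 'j' from second => "cj"
Result: chdjafcj

chdjafcj


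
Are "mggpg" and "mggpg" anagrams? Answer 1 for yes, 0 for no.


Strings: "mggpg", "mggpg"
Sorted first:  gggmp
Sorted second: gggmp
Sorted forms match => anagrams

1


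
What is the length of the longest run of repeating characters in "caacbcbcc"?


Input: "caacbcbcc"
Scanning for longest run:
  Position 1 ('a'): new char, reset run to 1
  Position 2 ('a'): continues run of 'a', length=2
  Position 3 ('c'): new char, reset run to 1
  Position 4 ('b'): new char, reset run to 1
  Position 5 ('c'): new char, reset run to 1
  Position 6 ('b'): new char, reset run to 1
  Position 7 ('c'): new char, reset run to 1
  Position 8 ('c'): continues run of 'c', length=2
Longest run: 'a' with length 2

2


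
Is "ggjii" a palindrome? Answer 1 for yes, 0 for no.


Input: ggjii
Reversed: iijgg
  Compare pos 0 ('g') with pos 4 ('i'): MISMATCH
  Compare pos 1 ('g') with pos 3 ('i'): MISMATCH
Result: not a palindrome

0


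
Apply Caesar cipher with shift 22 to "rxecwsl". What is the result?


Caesar cipher: shift "rxecwsl" by 22
  'r' (pos 17) + 22 = pos 13 = 'n'
  'x' (pos 23) + 22 = pos 19 = 't'
  'e' (pos 4) + 22 = pos 0 = 'a'
  'c' (pos 2) + 22 = pos 24 = 'y'
  'w' (pos 22) + 22 = pos 18 = 's'
  's' (pos 18) + 22 = pos 14 = 'o'
  'l' (pos 11) + 22 = pos 7 = 'h'
Result: ntaysoh

ntaysoh


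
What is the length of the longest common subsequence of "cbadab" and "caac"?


LCS of "cbadab" and "caac"
DP table:
           c    a    a    c
      0    0    0    0    0
  c   0    1    1    1    1
  b   0    1    1    1    1
  a   0    1    2    2    2
  d   0    1    2    2    2
  a   0    1    2    3    3
  b   0    1    2    3    3
LCS length = dp[6][4] = 3

3


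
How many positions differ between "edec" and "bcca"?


Comparing "edec" and "bcca" position by position:
  Position 0: 'e' vs 'b' => DIFFER
  Position 1: 'd' vs 'c' => DIFFER
  Position 2: 'e' vs 'c' => DIFFER
  Position 3: 'c' vs 'a' => DIFFER
Positions that differ: 4

4


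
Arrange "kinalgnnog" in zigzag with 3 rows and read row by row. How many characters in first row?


Zigzag "kinalgnnog" into 3 rows:
Placing characters:
  'k' => row 0
  'i' => row 1
  'n' => row 2
  'a' => row 1
  'l' => row 0
  'g' => row 1
  'n' => row 2
  'n' => row 1
  'o' => row 0
  'g' => row 1
Rows:
  Row 0: "klo"
  Row 1: "iagng"
  Row 2: "nn"
First row length: 3

3


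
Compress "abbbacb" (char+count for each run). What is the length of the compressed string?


Input: abbbacb
Runs:
  'a' x 1 => "a1"
  'b' x 3 => "b3"
  'a' x 1 => "a1"
  'c' x 1 => "c1"
  'b' x 1 => "b1"
Compressed: "a1b3a1c1b1"
Compressed length: 10

10


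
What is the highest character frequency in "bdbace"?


Input: bdbace
Character counts:
  'a': 1
  'b': 2
  'c': 1
  'd': 1
  'e': 1
Maximum frequency: 2

2


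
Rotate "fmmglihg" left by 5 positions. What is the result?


Input: "fmmglihg", rotate left by 5
First 5 characters: "fmmgl"
Remaining characters: "ihg"
Concatenate remaining + first: "ihg" + "fmmgl" = "ihgfmmgl"

ihgfmmgl


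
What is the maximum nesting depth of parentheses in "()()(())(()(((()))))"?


Input: "()()(())(()(((()))))"
Tracking depth:
  Position 0 '(': depth becomes 1
  Position 1 ')': depth becomes 0
  Position 2 '(': depth becomes 1
  Position 3 ')': depth becomes 0
  Position 4 '(': depth becomes 1
  Position 5 '(': depth becomes 2
  Position 6 ')': depth becomes 1
  Position 7 ')': depth becomes 0
  Position 8 '(': depth becomes 1
  Position 9 '(': depth becomes 2
  Position 10 ')': depth becomes 1
  Position 11 '(': depth becomes 2
  Position 12 '(': depth becomes 3
  Position 13 '(': depth becomes 4
  Position 14 '(': depth becomes 5
  Position 15 ')': depth becomes 4
  Position 16 ')': depth becomes 3
  Position 17 ')': depth becomes 2
  Position 18 ')': depth becomes 1
  Position 19 ')': depth becomes 0
Maximum depth reached: 5

5


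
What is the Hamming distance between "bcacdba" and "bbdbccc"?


Comparing "bcacdba" and "bbdbccc" position by position:
  Position 0: 'b' vs 'b' => same
  Position 1: 'c' vs 'b' => differ
  Position 2: 'a' vs 'd' => differ
  Position 3: 'c' vs 'b' => differ
  Position 4: 'd' vs 'c' => differ
  Position 5: 'b' vs 'c' => differ
  Position 6: 'a' vs 'c' => differ
Total differences (Hamming distance): 6

6


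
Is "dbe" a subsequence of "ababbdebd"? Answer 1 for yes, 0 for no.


Check if "dbe" is a subsequence of "ababbdebd"
Greedy scan:
  Position 0 ('a'): no match needed
  Position 1 ('b'): no match needed
  Position 2 ('a'): no match needed
  Position 3 ('b'): no match needed
  Position 4 ('b'): no match needed
  Position 5 ('d'): matches sub[0] = 'd'
  Position 6 ('e'): no match needed
  Position 7 ('b'): matches sub[1] = 'b'
  Position 8 ('d'): no match needed
Only matched 2/3 characters => not a subsequence

0


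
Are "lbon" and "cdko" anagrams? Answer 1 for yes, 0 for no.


Strings: "lbon", "cdko"
Sorted first:  blno
Sorted second: cdko
Differ at position 0: 'b' vs 'c' => not anagrams

0


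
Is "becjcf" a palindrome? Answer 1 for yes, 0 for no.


Input: becjcf
Reversed: fcjceb
  Compare pos 0 ('b') with pos 5 ('f'): MISMATCH
  Compare pos 1 ('e') with pos 4 ('c'): MISMATCH
  Compare pos 2 ('c') with pos 3 ('j'): MISMATCH
Result: not a palindrome

0


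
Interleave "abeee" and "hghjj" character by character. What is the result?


Interleaving "abeee" and "hghjj":
  Position 0: 'a' from first, 'h' from second => "ah"
  Position 1: 'b' from first, 'g' from second => "bg"
  Position 2: 'e' from first, 'h' from second => "eh"
  Position 3: 'e' from first, 'j' from second => "ej"
  Position 4: 'e' from first, 'j' from second => "ej"
Result: ahbgehejej

ahbgehejej


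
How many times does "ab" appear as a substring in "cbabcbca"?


Searching for "ab" in "cbabcbca"
Scanning each position:
  Position 0: "cb" => no
  Position 1: "ba" => no
  Position 2: "ab" => MATCH
  Position 3: "bc" => no
  Position 4: "cb" => no
  Position 5: "bc" => no
  Position 6: "ca" => no
Total occurrences: 1

1
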